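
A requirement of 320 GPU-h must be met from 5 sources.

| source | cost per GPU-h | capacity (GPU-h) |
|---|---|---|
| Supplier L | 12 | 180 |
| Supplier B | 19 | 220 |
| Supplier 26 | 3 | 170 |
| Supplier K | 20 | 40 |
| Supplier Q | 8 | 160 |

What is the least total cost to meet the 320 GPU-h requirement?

Cheapest first:
Supplier 26 (3): use full 170 ; 150 GPU-h to go.
Supplier Q at 8: take 150 of its 160 ; requirement met.
Supplier L, Supplier B, Supplier K: unused.
Cost = 170×3 + 150×8 = 1710.

1710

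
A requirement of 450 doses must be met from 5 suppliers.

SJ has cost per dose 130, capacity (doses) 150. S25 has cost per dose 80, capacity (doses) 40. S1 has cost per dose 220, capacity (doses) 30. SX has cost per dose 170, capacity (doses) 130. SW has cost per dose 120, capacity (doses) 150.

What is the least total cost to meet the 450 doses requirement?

59400

Fill from the cheapest supplier first.
S25 (80): use full 40 → 410 doses to go.
SW at 120: take all 150 doses → 260 still needed.
SJ at 130: take all 150 doses → 110 still needed.
SX at 170: take 110 of its 130 → requirement met.
S1: unused.
Cost = 40×80 + 150×120 + 150×130 + 110×170 = 59400.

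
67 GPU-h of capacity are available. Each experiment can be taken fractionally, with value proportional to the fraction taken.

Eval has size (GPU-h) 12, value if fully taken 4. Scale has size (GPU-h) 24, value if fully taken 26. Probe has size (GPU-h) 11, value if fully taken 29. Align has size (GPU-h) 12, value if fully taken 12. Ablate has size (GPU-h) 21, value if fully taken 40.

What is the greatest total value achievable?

106

Best value per unit of size first: Probe 29/11≈2.64, Ablate 40/21≈1.9, Scale 26/24≈1.08, Align 12/12≈1, Eval 4/12≈0.333.
Take all of Probe (11 GPU-h, value 29) — 56 GPU-h left.
Take all of Ablate (21 GPU-h, value 40) — 35 GPU-h left.
Scale: take in full, 24 GPU-h for value 26 — 11 left.
Only 11 GPU-h remain; take 11/12 of Align for value 12×11/12 = 11.
Total value = 106.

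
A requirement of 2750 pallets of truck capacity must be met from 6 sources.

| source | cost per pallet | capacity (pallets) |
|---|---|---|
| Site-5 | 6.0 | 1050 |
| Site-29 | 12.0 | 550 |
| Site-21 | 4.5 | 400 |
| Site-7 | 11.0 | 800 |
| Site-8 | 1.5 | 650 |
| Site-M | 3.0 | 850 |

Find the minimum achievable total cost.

10425

Use sources in increasing cost order.
Take 650 from Site-8 at 1.5 → need 2100 more.
Take 850 from Site-M at 3.0 → need 1250 more.
Site-21 at 4.5: take all 400 pallets → 850 still needed.
Site-5 at 6.0: take 850 of its 1050 → requirement met.
Site-7, Site-29: unused.
Cost = 650×1.5 + 850×3.0 + 400×4.5 + 850×6.0 = 10425.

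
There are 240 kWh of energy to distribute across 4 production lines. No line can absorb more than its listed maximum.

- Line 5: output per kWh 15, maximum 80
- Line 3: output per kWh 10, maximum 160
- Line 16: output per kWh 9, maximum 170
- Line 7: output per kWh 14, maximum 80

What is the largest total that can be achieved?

Rank by output per kWh: Line 5 15 > Line 7 14 > Line 3 10 > Line 16 9.
Line 5 takes 80 to reach its cap of 80 — 160 left.
Give Line 7 80 to hit its cap of 80 — 80 left.
Line 3: +80 (room for 160) → 80. Pool exhausted.
Total = 15×80 + 10×80 + 14×80 = 3120.

3120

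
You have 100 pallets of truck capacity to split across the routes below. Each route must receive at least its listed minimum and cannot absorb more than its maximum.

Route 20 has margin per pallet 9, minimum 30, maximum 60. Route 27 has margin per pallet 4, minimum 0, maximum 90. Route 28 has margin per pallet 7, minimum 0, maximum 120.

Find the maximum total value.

820

Meeting every minimum uses 30+0+0 = 30 pallets, leaving 70.
Rank by margin per pallet: Route 20 9 > Route 28 7 > Route 27 4.
Route 20: +30 to 60 (cap) — 40 left.
Route 28 has room for 120 more but only 40 remain, so it gets 40.
Total = 9×60 + 7×40 = 820.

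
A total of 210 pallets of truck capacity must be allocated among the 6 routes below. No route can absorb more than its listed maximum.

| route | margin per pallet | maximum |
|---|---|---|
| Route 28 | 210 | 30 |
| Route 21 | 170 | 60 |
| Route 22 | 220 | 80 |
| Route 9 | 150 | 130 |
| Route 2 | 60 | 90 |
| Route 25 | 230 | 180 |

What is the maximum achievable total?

Highest margin per pallet first: Route 25 230 > Route 22 220 > Route 28 210 > Route 21 170 > Route 9 150 > Route 2 60.
Route 25 takes 180 to reach its cap of 180 ; 30 left.
Route 22 has room for 80 but only 30 remain, so it gets 30.
Total = 220×30 + 230×180 = 48000.

48000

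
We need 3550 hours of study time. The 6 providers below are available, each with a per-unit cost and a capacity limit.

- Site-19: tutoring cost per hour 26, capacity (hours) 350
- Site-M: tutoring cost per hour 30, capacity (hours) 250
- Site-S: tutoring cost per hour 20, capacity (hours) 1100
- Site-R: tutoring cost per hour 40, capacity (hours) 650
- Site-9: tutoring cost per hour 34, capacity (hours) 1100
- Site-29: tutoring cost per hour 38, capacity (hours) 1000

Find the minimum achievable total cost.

104500

Fill from the cheapest provider first.
Take 1100 from Site-S at 20 ; need 2450 more.
Site-19 at 26: take all 350 hours ; 2100 still needed.
Site-M at 30: take all 250 hours ; 1850 still needed.
Site-9 at 34: take all 1100 hours ; 750 still needed.
Site-29 (38): take the remaining 750 ; done.
Site-R: unused.
Cost = 1100×20 + 350×26 + 250×30 + 1100×34 + 750×38 = 104500.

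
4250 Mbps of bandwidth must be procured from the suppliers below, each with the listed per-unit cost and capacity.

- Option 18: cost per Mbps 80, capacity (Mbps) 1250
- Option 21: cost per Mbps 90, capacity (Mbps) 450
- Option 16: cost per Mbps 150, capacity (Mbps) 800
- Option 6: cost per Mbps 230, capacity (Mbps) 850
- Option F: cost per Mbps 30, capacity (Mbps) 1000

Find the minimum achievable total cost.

463000

Use suppliers in increasing cost order.
Take 1000 from Option F at 30 — need 3250 more.
Option 18 at 80: take all 1250 Mbps — 2000 still needed.
Option 21 (90): use full 450 — 1550 Mbps to go.
Take 800 from Option 16 at 150 — need 750 more.
Option 6 at 230: take 750 of its 850 — requirement met.
Cost = 1000×30 + 1250×80 + 450×90 + 800×150 + 750×230 = 463000.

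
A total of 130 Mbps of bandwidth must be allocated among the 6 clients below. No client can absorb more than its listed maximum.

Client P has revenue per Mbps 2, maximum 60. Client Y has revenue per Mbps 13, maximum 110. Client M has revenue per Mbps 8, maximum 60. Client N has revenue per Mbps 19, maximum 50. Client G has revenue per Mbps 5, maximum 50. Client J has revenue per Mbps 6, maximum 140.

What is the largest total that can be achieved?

1990

Order the clients by revenue per Mbps: Client N 19 > Client Y 13 > Client M 8 > Client J 6 > Client G 5 > Client P 2.
Client N: +50 to 50 (cap) → 80 left.
Only 80 left; Client Y takes them to reach 80.
Total = 13×80 + 19×50 = 1990.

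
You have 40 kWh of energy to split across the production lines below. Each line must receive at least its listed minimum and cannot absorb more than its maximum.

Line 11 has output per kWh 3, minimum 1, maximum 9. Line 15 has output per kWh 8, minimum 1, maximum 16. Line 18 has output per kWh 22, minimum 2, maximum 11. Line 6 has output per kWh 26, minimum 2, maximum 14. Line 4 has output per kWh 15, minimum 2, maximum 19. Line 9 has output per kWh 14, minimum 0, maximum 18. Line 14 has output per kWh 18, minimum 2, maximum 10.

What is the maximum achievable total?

842

Meeting every minimum uses 1+1+2+2+2+0+2 = 10 kWh, leaving 30.
Order the production lines by output per kWh: Line 6 26 > Line 18 22 > Line 14 18 > Line 4 15 > Line 9 14 > Line 15 8 > Line 11 3.
Line 6: +12 to 14 (cap) → 18 left.
Give Line 18 9 more to hit its cap of 11 → 9 left.
Line 14: +8 to 10 (cap) → 1 left.
Only 1 left; Line 4 takes them to reach 3.
Total = 3×1 + 8×1 + 22×11 + 26×14 + 15×3 + 18×10 = 842.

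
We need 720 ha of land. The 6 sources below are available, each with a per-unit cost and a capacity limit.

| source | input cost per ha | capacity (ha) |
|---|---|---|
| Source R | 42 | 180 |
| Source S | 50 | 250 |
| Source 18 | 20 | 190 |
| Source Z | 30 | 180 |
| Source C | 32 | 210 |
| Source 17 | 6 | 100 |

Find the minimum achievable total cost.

Cheapest first:
Source 17 (6): use full 100 — 620 ha to go.
Source 18 (20): use full 190 — 430 ha to go.
Take 180 from Source Z at 30 — need 250 more.
Source C (32): use full 210 — 40 ha to go.
Take 40 from Source R at 42 to finish.
Source S: unused.
Cost = 100×6 + 190×20 + 180×30 + 210×32 + 40×42 = 18200.

18200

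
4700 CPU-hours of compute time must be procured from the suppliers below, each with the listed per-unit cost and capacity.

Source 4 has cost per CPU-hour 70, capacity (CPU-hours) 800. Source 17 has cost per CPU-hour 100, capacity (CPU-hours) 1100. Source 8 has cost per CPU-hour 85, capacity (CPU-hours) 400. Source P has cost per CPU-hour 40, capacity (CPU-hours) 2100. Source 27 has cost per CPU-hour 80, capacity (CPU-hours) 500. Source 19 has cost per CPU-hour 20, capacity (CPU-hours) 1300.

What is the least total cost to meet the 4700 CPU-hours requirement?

206000

Fill from the cheapest supplier first.
Take 1300 from Source 19 at 20 — need 3400 more.
Take 2100 from Source P at 40 — need 1300 more.
Take 800 from Source 4 at 70 — need 500 more.
Source 27 (80): use full 500 — 0 CPU-hours to go.
Source 8, Source 17: unused.
Cost = 1300×20 + 2100×40 + 800×70 + 500×80 = 206000.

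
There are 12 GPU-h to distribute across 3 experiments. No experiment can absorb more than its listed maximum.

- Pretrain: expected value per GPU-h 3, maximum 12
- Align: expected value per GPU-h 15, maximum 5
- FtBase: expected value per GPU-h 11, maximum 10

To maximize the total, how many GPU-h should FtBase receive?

7

Order the experiments by expected value per GPU-h: Align 15 > FtBase 11 > Pretrain 3.
Give Align 5 to hit its cap of 5 → 7 left.
FtBase has room for 10 but only 7 remain, so it gets 7.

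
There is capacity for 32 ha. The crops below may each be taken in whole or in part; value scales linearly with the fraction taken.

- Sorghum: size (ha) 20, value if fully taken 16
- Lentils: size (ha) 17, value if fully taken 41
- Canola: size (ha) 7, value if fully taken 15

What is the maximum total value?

Sort by value density: Lentils 41/17≈2.41, Canola 15/7≈2.14, Sorghum 16/20≈0.8.
Take all of Lentils (17 ha, value 41) → 15 ha left.
All 7 ha of Canola fit (value 15) → 8 remain.
Only 8 ha remain; take 8/20 of Sorghum for value 16×8/20 = 6.4.
Total value = 62.4.

62.4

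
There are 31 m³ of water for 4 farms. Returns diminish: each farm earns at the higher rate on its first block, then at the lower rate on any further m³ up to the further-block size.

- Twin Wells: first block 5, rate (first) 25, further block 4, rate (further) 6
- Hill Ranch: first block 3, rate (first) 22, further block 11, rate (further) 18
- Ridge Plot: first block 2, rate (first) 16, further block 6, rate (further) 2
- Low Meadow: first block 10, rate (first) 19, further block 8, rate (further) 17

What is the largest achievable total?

Treat each block as its own option and order by rate: Twin Wells/tier1 25 > Hill Ranch/tier1 22 > Low Meadow/tier1 19 > Hill Ranch/tier2 18 > Low Meadow/tier2 17 > Ridge Plot/tier1 16 > Twin Wells/tier2 6 > Ridge Plot/tier2 2.
Twin Wells/tier1 (25): +5 — 26 left.
Fill Hill Ranch tier1 block (3 at 22) — 23 left.
Low Meadow tier1 at 19: fill all 10 — 13 left.
Hill Ranch/tier2 (18): +11 — 2 left.
Low Meadow/tier2: +2 of 8 at 17; pool empty.
Total = 25×5 + 22×3 + 19×10 + 18×11 + 17×2 = 613.

613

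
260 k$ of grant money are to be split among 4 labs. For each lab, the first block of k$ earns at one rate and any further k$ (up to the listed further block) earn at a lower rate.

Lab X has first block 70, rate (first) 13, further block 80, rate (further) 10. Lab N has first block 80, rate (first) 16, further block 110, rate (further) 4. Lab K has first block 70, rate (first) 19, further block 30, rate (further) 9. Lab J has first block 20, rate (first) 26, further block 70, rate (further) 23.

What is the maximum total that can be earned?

Order all 8 blocks by rate: Lab J/first 26 > Lab J/second 23 > Lab K/first 19 > Lab N/first 16 > Lab X/first 13 > Lab X/second 10 > Lab K/second 9 > Lab N/second 4.
Fill Lab J first block (20 at 26) ; 240 left.
Lab J second at 23: fill all 70 ; 170 left.
Fill Lab K first block (70 at 19) ; 100 left.
Lab N first at 16: fill all 80 ; 20 left.
Lab X first at 13: only 20 left, fill 20.
Total = 26×20 + 23×70 + 19×70 + 16×80 + 13×20 = 5000.

5000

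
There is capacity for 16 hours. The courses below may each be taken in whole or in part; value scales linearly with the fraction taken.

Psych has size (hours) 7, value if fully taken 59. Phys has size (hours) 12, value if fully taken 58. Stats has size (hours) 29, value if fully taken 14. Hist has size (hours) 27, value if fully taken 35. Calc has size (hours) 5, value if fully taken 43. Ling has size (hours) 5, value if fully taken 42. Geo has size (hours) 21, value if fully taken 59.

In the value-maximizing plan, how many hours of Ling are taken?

Sort by value density: Calc 43/5≈8.6, Psych 59/7≈8.43, Ling 42/5≈8.4, Phys 58/12≈4.83, Geo 59/21≈2.81, Hist 35/27≈1.3, Stats 14/29≈0.483.
Take all of Calc (5 hours, value 43) — 11 hours left.
Take all of Psych (7 hours, value 59) — 4 hours left.
Only 4 hours remain; take 4/5 of Ling for value 42×4/5 = 33.6.

4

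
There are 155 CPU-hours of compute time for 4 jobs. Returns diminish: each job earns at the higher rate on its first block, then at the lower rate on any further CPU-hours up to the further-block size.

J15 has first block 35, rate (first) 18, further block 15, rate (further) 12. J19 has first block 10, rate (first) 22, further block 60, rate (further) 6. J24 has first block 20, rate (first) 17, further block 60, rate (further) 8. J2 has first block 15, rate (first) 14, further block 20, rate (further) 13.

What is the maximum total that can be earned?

2160

Rank every tier by rate: J19/T1 22 > J15/T1 18 > J24/T1 17 > J2/T1 14 > J2/T2 13 > J15/T2 12 > J24/T2 8 > J19/T2 6.
J19 T1 at 22: fill all 10 → 145 left.
J15 T1 at 18: fill all 35 → 110 left.
J24/T1 (17): +20 → 90 left.
J2 T1 at 14: fill all 15 → 75 left.
Fill J2 T2 block (20 at 13) → 55 left.
J15 T2 at 12: fill all 15 → 40 left.
J24 T2 at 8: only 40 left, fill 40.
Total = 22×10 + 18×35 + 17×20 + 14×15 + 13×20 + 12×15 + 8×40 = 2160.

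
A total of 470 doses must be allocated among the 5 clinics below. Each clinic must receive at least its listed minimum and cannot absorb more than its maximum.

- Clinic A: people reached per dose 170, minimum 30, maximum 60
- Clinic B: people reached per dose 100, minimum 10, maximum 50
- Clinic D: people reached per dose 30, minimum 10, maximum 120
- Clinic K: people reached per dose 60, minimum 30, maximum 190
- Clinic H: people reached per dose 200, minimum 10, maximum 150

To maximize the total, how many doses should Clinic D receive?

Meeting every minimum uses 30+10+10+30+10 = 90 doses, leaving 380.
Highest people reached per dose first: Clinic H 200 > Clinic A 170 > Clinic B 100 > Clinic K 60 > Clinic D 30.
Clinic H: +140 to 150 (cap) — 240 left.
Give Clinic A 30 more to hit its cap of 60 — 210 left.
Give Clinic B 40 more to hit its cap of 50 — 170 left.
Clinic K: +160 to 190 (cap) — 10 left.
Clinic D: +10 (room for 110) → 20. Pool exhausted.

20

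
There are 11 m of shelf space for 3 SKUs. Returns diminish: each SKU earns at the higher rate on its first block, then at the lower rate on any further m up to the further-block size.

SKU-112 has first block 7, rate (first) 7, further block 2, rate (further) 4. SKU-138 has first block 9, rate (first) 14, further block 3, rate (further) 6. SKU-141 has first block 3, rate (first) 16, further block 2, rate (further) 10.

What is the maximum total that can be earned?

160

Order all 6 blocks by rate: SKU-141/tier1 16 > SKU-138/tier1 14 > SKU-141/tier2 10 > SKU-112/tier1 7 > SKU-138/tier2 6 > SKU-112/tier2 4.
SKU-141 tier1 at 16: fill all 3 → 8 left.
8 remain; put them into SKU-138 tier1 at 14.
Total = 16×3 + 14×8 = 160.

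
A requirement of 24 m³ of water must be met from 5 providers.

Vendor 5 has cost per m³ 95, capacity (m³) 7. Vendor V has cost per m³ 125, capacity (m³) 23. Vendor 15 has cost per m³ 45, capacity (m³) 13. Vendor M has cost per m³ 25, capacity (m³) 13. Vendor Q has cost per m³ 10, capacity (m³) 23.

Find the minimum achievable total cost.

Fill from the cheapest provider first.
Vendor Q (10): use full 23 → 1 m³ to go.
Take 1 from Vendor M at 25 to finish.
Vendor 15, Vendor 5, Vendor V: unused.
Cost = 23×10 + 1×25 = 255.

255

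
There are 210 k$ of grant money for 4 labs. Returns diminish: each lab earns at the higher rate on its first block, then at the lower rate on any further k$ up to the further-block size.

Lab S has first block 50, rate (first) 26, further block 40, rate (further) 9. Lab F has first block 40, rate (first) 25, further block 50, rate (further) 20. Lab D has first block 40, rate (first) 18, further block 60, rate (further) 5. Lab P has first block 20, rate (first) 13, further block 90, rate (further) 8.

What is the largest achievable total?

4370

Treat each block as its own option and order by rate: Lab S/T1 26 > Lab F/T1 25 > Lab F/T2 20 > Lab D/T1 18 > Lab P/T1 13 > Lab S/T2 9 > Lab P/T2 8 > Lab D/T2 5.
Fill Lab S T1 block (50 at 26) ; 160 left.
Lab F T1 at 25: fill all 40 ; 120 left.
Lab F/T2 (20): +50 ; 70 left.
Lab D T1 at 18: fill all 40 ; 30 left.
Lab P T1 at 13: fill all 20 ; 10 left.
Lab S/T2: +10 of 40 at 9; pool empty.
Total = 26×50 + 25×40 + 20×50 + 18×40 + 13×20 + 9×10 = 4370.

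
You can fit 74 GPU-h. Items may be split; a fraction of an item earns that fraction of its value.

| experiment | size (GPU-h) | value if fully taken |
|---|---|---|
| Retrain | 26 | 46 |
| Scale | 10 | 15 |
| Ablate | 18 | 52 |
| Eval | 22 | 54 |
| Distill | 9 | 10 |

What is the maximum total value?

Rank by value-to-size ratio: Ablate 52/18≈2.89, Eval 54/22≈2.45, Retrain 46/26≈1.77, Scale 15/10≈1.5, Distill 10/9≈1.11.
All 18 GPU-h of Ablate fit (value 52) — 56 remain.
Take all of Eval (22 GPU-h, value 54) — 34 GPU-h left.
All 26 GPU-h of Retrain fit (value 46) — 8 remain.
8 GPU-h left: a 8/10 share of Scale gives 15×8/10 = 12.
Total value = 164.

164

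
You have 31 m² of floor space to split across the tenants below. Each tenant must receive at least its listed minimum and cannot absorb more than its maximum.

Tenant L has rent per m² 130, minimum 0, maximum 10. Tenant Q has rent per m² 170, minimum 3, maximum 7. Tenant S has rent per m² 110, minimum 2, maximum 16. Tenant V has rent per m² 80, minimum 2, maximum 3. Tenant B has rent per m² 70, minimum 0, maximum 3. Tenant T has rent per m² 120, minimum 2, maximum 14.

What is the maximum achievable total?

4070

Meeting every minimum uses 0+3+2+2+0+2 = 9 m², leaving 22.
Rank by rent per m²: Tenant Q 170 > Tenant L 130 > Tenant T 120 > Tenant S 110 > Tenant V 80 > Tenant B 70.
Tenant Q: +4 to 7 (cap) — 18 left.
Tenant L: +10 to 10 (cap) — 8 left.
Tenant T: +8 (room for 12) → 10. Pool exhausted.
Total = 130×10 + 170×7 + 110×2 + 80×2 + 120×10 = 4070.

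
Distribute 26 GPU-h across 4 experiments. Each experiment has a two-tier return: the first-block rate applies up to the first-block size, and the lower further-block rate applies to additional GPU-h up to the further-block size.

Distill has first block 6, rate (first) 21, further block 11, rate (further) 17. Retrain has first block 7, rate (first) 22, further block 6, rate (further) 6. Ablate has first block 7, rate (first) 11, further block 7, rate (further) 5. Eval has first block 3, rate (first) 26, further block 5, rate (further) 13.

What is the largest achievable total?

Treat each block as its own option and order by rate: Eval/T1 26 > Retrain/T1 22 > Distill/T1 21 > Distill/T2 17 > Eval/T2 13 > Ablate/T1 11 > Retrain/T2 6 > Ablate/T2 5.
Fill Eval T1 block (3 at 26) — 23 left.
Retrain T1 at 22: fill all 7 — 16 left.
Distill/T1 (21): +6 — 10 left.
10 remain; put them into Distill T2 at 17.
Total = 26×3 + 22×7 + 21×6 + 17×10 = 528.

528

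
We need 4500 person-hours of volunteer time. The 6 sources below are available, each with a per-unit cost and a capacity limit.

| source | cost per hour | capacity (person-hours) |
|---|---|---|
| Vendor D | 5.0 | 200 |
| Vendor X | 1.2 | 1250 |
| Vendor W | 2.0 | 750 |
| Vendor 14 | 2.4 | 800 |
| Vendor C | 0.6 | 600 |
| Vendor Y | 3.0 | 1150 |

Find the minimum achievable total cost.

8580

Cheapest first:
Vendor C at 0.6: take all 600 person-hours — 3900 still needed.
Vendor X (1.2): use full 1250 — 2650 person-hours to go.
Take 750 from Vendor W at 2.0 — need 1900 more.
Take 800 from Vendor 14 at 2.4 — need 1100 more.
Vendor Y at 3.0: take 1100 of its 1150 — requirement met.
Vendor D: unused.
Cost = 600×0.6 + 1250×1.2 + 750×2.0 + 800×2.4 + 1100×3.0 = 8580.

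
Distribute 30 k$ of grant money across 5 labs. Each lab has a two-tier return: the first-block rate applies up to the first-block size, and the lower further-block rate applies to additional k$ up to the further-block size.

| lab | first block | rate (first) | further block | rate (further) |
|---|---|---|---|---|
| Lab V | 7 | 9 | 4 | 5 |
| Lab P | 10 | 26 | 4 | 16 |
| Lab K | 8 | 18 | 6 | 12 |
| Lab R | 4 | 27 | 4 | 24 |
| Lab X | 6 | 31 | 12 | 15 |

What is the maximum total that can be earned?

758

Rank every tier by rate: Lab X/tier1 31 > Lab R/tier1 27 > Lab P/tier1 26 > Lab R/tier2 24 > Lab K/tier1 18 > Lab P/tier2 16 > Lab X/tier2 15 > Lab K/tier2 12 > Lab V/tier1 9 > Lab V/tier2 5.
Lab X tier1 at 31: fill all 6 — 24 left.
Lab R/tier1 (27): +4 — 20 left.
Lab P tier1 at 26: fill all 10 — 10 left.
Lab R tier2 at 24: fill all 4 — 6 left.
Lab K/tier1: +6 of 8 at 18; pool empty.
Total = 31×6 + 27×4 + 26×10 + 24×4 + 18×6 = 758.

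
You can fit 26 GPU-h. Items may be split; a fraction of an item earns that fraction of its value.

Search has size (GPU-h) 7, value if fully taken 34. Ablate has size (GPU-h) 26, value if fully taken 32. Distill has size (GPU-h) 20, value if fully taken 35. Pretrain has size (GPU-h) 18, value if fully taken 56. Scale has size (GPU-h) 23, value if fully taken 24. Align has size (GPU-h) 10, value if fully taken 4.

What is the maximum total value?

91.75

Rank by value-to-size ratio: Search 34/7≈4.86, Pretrain 56/18≈3.11, Distill 35/20≈1.75, Ablate 32/26≈1.23, Scale 24/23≈1.04, Align 4/10≈0.4.
Search: take in full, 7 GPU-h for value 34 ; 19 left.
All 18 GPU-h of Pretrain fit (value 56) ; 1 remain.
Fill the last 1 GPU-h with part of Distill: 1/20 of it earns 1.75.
Total value = 91.75.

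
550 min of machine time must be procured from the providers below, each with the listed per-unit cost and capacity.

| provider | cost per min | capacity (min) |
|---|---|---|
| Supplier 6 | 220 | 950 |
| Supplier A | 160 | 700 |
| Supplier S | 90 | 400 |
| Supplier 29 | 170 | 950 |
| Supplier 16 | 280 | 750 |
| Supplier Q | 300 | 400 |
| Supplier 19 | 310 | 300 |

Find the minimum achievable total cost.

Fill from the cheapest provider first.
Take 400 from Supplier S at 90 ; need 150 more.
Supplier A at 160: take 150 of its 700 ; requirement met.
Supplier 29, Supplier 6, Supplier 16, Supplier Q, Supplier 19: unused.
Cost = 400×90 + 150×160 = 60000.

60000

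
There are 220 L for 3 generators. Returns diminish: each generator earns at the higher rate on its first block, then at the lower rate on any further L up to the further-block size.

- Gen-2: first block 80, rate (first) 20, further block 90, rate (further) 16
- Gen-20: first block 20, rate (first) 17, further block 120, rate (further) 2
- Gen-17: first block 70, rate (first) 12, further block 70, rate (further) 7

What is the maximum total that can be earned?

Rank every tier by rate: Gen-2/T1 20 > Gen-20/T1 17 > Gen-2/T2 16 > Gen-17/T1 12 > Gen-17/T2 7 > Gen-20/T2 2.
Fill Gen-2 T1 block (80 at 20) ; 140 left.
Gen-20/T1 (17): +20 ; 120 left.
Fill Gen-2 T2 block (90 at 16) ; 30 left.
30 remain; put them into Gen-17 T1 at 12.
Total = 20×80 + 17×20 + 16×90 + 12×30 = 3740.

3740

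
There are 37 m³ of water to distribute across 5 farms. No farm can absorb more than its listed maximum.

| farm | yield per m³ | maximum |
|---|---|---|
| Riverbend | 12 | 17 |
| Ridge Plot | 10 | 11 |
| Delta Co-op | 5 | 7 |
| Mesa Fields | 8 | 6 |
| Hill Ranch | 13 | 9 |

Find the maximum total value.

Highest yield per m³ first: Hill Ranch 13 > Riverbend 12 > Ridge Plot 10 > Mesa Fields 8 > Delta Co-op 5.
Hill Ranch takes 9 to reach its cap of 9 — 28 left.
Riverbend: +17 to 17 (cap) — 11 left.
Ridge Plot takes 11 to reach its cap of 11 — 0 left.
Total = 12×17 + 10×11 + 13×9 = 431.

431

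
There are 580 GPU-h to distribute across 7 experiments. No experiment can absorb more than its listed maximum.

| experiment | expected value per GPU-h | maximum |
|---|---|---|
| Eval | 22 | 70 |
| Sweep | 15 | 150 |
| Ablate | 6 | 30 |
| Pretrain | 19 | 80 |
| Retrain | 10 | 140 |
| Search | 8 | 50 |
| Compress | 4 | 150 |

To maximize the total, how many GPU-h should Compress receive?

Order the experiments by expected value per GPU-h: Eval 22 > Pretrain 19 > Sweep 15 > Retrain 10 > Search 8 > Ablate 6 > Compress 4.
Give Eval 70 to hit its cap of 70 → 510 left.
Pretrain takes 80 to reach its cap of 80 → 430 left.
Give Sweep 150 to hit its cap of 150 → 280 left.
Retrain takes 140 to reach its cap of 140 → 140 left.
Give Search 50 to hit its cap of 50 → 90 left.
Ablate: +30 to 30 (cap) → 60 left.
Only 60 left; Compress takes them to reach 60.

60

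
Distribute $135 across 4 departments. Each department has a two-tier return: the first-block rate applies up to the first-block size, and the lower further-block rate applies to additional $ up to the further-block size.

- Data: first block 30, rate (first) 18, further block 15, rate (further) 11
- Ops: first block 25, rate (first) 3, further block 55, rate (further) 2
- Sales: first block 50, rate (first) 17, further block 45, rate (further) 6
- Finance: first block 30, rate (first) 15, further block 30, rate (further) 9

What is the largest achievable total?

2095

Treat each block as its own option and order by rate: Data/T1 18 > Sales/T1 17 > Finance/T1 15 > Data/T2 11 > Finance/T2 9 > Sales/T2 6 > Ops/T1 3 > Ops/T2 2.
Fill Data T1 block (30 at 18) ; 105 left.
Fill Sales T1 block (50 at 17) ; 55 left.
Fill Finance T1 block (30 at 15) ; 25 left.
Fill Data T2 block (15 at 11) ; 10 left.
10 remain; put them into Finance T2 at 9.
Total = 18×30 + 17×50 + 15×30 + 11×15 + 9×10 = 2095.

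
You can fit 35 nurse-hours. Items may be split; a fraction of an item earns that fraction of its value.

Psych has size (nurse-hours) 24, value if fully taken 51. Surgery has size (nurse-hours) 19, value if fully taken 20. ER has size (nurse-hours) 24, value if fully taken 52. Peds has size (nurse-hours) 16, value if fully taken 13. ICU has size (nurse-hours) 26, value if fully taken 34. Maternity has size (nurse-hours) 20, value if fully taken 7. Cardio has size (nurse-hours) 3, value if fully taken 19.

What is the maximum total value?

Best value per unit of size first: Cardio 19/3≈6.33, ER 52/24≈2.17, Psych 51/24≈2.12, ICU 34/26≈1.31, Surgery 20/19≈1.05, Peds 13/16≈0.812, Maternity 7/20≈0.35.
Cardio: take in full, 3 nurse-hours for value 19 → 32 left.
ER: take in full, 24 nurse-hours for value 52 → 8 left.
8 nurse-hours left: a 8/24 share of Psych gives 51×8/24 = 17.
Total value = 88.

88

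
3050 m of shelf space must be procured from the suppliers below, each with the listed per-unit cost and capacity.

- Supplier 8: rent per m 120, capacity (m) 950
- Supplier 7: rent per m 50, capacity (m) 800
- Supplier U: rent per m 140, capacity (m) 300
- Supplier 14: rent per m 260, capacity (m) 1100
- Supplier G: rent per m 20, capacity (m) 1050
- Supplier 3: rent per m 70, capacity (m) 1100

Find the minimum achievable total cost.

150000

Cheapest first:
Supplier G (20): use full 1050 → 2000 m to go.
Take 800 from Supplier 7 at 50 → need 1200 more.
Supplier 3 at 70: take all 1100 m → 100 still needed.
Supplier 8 (120): take the remaining 100 → done.
Supplier U, Supplier 14: unused.
Cost = 1050×20 + 800×50 + 1100×70 + 100×120 = 150000.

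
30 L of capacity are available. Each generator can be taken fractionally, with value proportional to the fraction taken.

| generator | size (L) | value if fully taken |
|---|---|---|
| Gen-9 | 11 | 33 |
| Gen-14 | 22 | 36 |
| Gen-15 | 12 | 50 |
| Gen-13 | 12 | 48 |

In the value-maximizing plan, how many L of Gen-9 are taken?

6

Best value per unit of size first: Gen-15 50/12≈4.17, Gen-13 48/12≈4, Gen-9 33/11≈3, Gen-14 36/22≈1.64.
Gen-15: take in full, 12 L for value 50 ; 18 left.
Gen-13: take in full, 12 L for value 48 ; 6 left.
6 L left: a 6/11 share of Gen-9 gives 33×6/11 = 18.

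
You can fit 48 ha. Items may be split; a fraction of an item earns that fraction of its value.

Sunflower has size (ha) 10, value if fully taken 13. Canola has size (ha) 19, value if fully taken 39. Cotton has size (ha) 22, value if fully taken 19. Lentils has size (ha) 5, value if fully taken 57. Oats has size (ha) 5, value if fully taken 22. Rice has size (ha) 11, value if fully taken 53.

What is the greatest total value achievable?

Rank by value-to-size ratio: Lentils 57/5≈11.4, Rice 53/11≈4.82, Oats 22/5≈4.4, Canola 39/19≈2.05, Sunflower 13/10≈1.3, Cotton 19/22≈0.864.
Lentils: take in full, 5 ha for value 57 → 43 left.
Take all of Rice (11 ha, value 53) → 32 ha left.
Oats: take in full, 5 ha for value 22 → 27 left.
Canola: take in full, 19 ha for value 39 → 8 left.
Only 8 ha remain; take 8/10 of Sunflower for value 13×8/10 = 10.4.
Total value = 181.4.

181.4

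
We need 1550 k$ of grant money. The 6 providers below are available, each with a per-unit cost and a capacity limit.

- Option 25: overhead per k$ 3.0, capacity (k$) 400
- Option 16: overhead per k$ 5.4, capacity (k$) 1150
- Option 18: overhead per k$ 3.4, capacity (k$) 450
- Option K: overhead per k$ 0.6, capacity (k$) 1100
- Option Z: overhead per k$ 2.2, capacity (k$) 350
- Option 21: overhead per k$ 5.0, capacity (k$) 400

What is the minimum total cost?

Cheapest first:
Option K at 0.6: take all 1100 k$ — 450 still needed.
Option Z at 2.2: take all 350 k$ — 100 still needed.
Option 25 (3.0): take the remaining 100 — done.
Option 18, Option 21, Option 16: unused.
Cost = 1100×0.6 + 350×2.2 + 100×3.0 = 1730.

1730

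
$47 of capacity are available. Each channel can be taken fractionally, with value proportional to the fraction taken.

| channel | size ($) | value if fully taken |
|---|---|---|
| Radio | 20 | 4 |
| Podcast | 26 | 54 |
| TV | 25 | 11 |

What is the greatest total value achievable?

Best value per unit of size first: Podcast 54/26≈2.08, TV 11/25≈0.44, Radio 4/20≈0.2.
All 26 $ of Podcast fit (value 54) — 21 remain.
Fill the last 21 $ with part of TV: 21/25 of it earns 9.24.
Total value = 63.24.

63.24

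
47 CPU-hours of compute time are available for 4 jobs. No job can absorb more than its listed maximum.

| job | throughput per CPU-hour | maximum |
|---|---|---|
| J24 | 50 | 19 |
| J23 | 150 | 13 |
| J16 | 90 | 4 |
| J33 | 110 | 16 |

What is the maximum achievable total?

4770

Order the jobs by throughput per CPU-hour: J23 150 > J33 110 > J16 90 > J24 50.
J23 takes 13 to reach its cap of 13 ; 34 left.
J33 takes 16 to reach its cap of 16 ; 18 left.
J16: +4 to 4 (cap) ; 14 left.
Only 14 left; J24 takes them to reach 14.
Total = 50×14 + 150×13 + 90×4 + 110×16 = 4770.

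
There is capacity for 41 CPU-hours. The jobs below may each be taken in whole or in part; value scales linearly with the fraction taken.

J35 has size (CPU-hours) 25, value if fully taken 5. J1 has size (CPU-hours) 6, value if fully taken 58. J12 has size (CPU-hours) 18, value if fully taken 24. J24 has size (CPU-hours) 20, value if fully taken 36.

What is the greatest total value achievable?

114

Sort by value density: J1 58/6≈9.67, J24 36/20≈1.8, J12 24/18≈1.33, J35 5/25≈0.2.
Take all of J1 (6 CPU-hours, value 58) — 35 CPU-hours left.
Take all of J24 (20 CPU-hours, value 36) — 15 CPU-hours left.
15 CPU-hours left: a 15/18 share of J12 gives 24×15/18 = 20.
Total value = 114.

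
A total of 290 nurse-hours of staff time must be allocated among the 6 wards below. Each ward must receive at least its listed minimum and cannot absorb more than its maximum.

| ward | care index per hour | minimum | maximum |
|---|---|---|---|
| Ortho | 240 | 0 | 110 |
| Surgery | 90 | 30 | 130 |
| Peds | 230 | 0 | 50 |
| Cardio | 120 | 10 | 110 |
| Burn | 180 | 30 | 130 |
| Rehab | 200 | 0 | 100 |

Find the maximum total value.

59200

Meeting every minimum uses 0+30+0+10+30+0 = 70 nurse-hours, leaving 220.
Highest care index per hour first: Ortho 240 > Peds 230 > Rehab 200 > Burn 180 > Cardio 120 > Surgery 90.
Ortho takes 110 more to reach its cap of 110 — 110 left.
Give Peds 50 more to hit its cap of 50 — 60 left.
Rehab: +60 (room for 100) → 60. Pool exhausted.
Total = 240×110 + 90×30 + 230×50 + 120×10 + 180×30 + 200×60 = 59200.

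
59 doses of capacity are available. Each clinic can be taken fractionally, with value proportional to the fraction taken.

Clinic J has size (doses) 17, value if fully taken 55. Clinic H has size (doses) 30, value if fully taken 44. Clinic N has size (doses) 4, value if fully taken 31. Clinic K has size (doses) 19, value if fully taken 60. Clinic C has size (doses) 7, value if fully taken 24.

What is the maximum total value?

Rank by value-to-size ratio: Clinic N 31/4≈7.75, Clinic C 24/7≈3.43, Clinic J 55/17≈3.24, Clinic K 60/19≈3.16, Clinic H 44/30≈1.47.
All 4 doses of Clinic N fit (value 31) ; 55 remain.
Clinic C: take in full, 7 doses for value 24 ; 48 left.
Clinic J: take in full, 17 doses for value 55 ; 31 left.
Take all of Clinic K (19 doses, value 60) ; 12 doses left.
12 doses left: a 12/30 share of Clinic H gives 44×12/30 = 17.6.
Total value = 187.6.

187.6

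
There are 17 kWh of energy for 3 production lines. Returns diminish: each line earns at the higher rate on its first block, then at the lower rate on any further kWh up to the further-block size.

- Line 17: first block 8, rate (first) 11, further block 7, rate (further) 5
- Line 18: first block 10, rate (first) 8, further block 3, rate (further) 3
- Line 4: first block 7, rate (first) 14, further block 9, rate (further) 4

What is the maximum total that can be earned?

Order all 6 blocks by rate: Line 4/first 14 > Line 17/first 11 > Line 18/first 8 > Line 17/second 5 > Line 4/second 4 > Line 18/second 3.
Line 4/first (14): +7 — 10 left.
Fill Line 17 first block (8 at 11) — 2 left.
Line 18 first at 8: only 2 left, fill 2.
Total = 14×7 + 11×8 + 8×2 = 202.

202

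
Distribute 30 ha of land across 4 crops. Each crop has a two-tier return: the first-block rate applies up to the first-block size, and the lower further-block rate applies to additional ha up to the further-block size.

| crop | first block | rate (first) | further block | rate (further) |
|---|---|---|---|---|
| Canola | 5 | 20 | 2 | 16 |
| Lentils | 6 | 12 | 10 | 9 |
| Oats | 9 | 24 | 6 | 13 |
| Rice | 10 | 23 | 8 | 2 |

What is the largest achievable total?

Order all 8 blocks by rate: Oats/T1 24 > Rice/T1 23 > Canola/T1 20 > Canola/T2 16 > Oats/T2 13 > Lentils/T1 12 > Lentils/T2 9 > Rice/T2 2.
Fill Oats T1 block (9 at 24) — 21 left.
Fill Rice T1 block (10 at 23) — 11 left.
Canola/T1 (20): +5 — 6 left.
Fill Canola T2 block (2 at 16) — 4 left.
Oats/T2: +4 of 6 at 13; pool empty.
Total = 24×9 + 23×10 + 20×5 + 16×2 + 13×4 = 630.

630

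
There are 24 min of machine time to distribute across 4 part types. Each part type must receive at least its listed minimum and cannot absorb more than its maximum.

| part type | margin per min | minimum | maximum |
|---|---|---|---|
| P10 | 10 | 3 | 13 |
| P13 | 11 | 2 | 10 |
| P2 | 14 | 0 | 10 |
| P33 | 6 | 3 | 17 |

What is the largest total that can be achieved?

276

Meeting every minimum uses 3+2+0+3 = 8 min, leaving 16.
Highest margin per min first: P2 14 > P13 11 > P10 10 > P33 6.
P2: +10 to 10 (cap) — 6 left.
P13 has room for 8 more but only 6 remain, so it gets 8.
Total = 10×3 + 11×8 + 14×10 + 6×3 = 276.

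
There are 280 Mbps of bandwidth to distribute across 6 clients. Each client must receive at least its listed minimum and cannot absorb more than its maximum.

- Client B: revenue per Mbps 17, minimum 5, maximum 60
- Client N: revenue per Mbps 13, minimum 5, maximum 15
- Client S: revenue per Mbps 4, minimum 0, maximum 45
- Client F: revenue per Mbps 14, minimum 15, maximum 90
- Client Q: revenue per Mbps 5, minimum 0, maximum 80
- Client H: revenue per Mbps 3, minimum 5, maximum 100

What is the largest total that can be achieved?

Meeting every minimum uses 5+5+0+15+0+5 = 30 Mbps, leaving 250.
Order the clients by revenue per Mbps: Client B 17 > Client F 14 > Client N 13 > Client Q 5 > Client S 4 > Client H 3.
Give Client B 55 more to hit its cap of 60 → 195 left.
Client F: +75 to 90 (cap) → 120 left.
Client N: +10 to 15 (cap) → 110 left.
Give Client Q 80 more to hit its cap of 80 → 30 left.
Client S has room for 45 more but only 30 remain, so it gets 30.
Total = 17×60 + 13×15 + 4×30 + 14×90 + 5×80 + 3×5 = 3010.

3010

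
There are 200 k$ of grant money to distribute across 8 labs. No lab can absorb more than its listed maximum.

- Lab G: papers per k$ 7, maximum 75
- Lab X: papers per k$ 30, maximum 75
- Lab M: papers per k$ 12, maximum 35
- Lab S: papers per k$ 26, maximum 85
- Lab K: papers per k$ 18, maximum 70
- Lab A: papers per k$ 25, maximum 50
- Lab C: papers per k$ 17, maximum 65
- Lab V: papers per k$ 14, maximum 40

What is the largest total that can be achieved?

Rank by papers per k$: Lab X 30 > Lab S 26 > Lab A 25 > Lab K 18 > Lab C 17 > Lab V 14 > Lab M 12 > Lab G 7.
Give Lab X 75 to hit its cap of 75 → 125 left.
Lab S takes 85 to reach its cap of 85 → 40 left.
Lab A: +40 (room for 50) → 40. Pool exhausted.
Total = 30×75 + 26×85 + 25×40 = 5460.

5460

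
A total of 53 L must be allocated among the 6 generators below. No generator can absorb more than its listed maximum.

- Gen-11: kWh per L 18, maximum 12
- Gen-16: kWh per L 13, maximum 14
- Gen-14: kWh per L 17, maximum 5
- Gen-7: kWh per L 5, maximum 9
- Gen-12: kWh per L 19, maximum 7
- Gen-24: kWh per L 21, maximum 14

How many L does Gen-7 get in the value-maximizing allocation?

Rank by kWh per L: Gen-24 21 > Gen-12 19 > Gen-11 18 > Gen-14 17 > Gen-16 13 > Gen-7 5.
Give Gen-24 14 to hit its cap of 14 — 39 left.
Give Gen-12 7 to hit its cap of 7 — 32 left.
Gen-11: +12 to 12 (cap) — 20 left.
Give Gen-14 5 to hit its cap of 5 — 15 left.
Give Gen-16 14 to hit its cap of 14 — 1 left.
Only 1 left; Gen-7 takes them to reach 1.

1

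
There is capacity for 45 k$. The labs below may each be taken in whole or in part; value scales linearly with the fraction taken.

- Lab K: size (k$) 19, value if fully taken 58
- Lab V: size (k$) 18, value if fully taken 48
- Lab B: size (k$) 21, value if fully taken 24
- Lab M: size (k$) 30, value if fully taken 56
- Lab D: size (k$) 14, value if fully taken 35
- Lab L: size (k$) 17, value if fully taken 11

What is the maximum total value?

Best value per unit of size first: Lab K 58/19≈3.05, Lab V 48/18≈2.67, Lab D 35/14≈2.5, Lab M 56/30≈1.87, Lab B 24/21≈1.14, Lab L 11/17≈0.647.
Take all of Lab K (19 k$, value 58) — 26 k$ left.
All 18 k$ of Lab V fit (value 48) — 8 remain.
Fill the last 8 k$ with part of Lab D: 8/14 of it earns 20.
Total value = 126.

126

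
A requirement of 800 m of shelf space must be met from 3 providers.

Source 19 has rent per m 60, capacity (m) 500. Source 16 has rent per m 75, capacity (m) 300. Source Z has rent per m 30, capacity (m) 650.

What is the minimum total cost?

Fill from the cheapest provider first.
Take 650 from Source Z at 30 — need 150 more.
Take 150 from Source 19 at 60 to finish.
Source 16: unused.
Cost = 650×30 + 150×60 = 28500.

28500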